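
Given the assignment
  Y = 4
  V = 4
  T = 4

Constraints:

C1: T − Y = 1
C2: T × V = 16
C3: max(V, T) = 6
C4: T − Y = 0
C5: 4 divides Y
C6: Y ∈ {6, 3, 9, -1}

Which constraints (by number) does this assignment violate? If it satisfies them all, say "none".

Constraints 1, 3, 6 are violated.

C1: T − Y = 4 − 4 = 0, not 1 — violated.
C2: T × V = 4 × 4 = 16 — satisfied.
C3: max(4, 4) = 4, not 6 — violated.
C4: T − Y = 4 − 4 = 0 — satisfied.
C5: 4 / 4 = 1, so 4 divides 4 — satisfied.
C6: Y = 4 is not in {6, 3, 9, -1} — violated.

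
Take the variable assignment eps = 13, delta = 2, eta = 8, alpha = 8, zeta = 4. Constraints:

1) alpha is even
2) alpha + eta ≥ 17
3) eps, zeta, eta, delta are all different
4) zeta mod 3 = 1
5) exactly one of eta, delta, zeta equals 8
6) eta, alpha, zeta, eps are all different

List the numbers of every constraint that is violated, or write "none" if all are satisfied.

1) alpha = 8 is even — holds.
2) alpha + eta = 8 + 8 = 16; 16 < 17, bound 17 not met — does not hold.
3) values 13, 4, 8, 2 are pairwise distinct — holds.
4) 4 mod 3 = 1 — holds.
5) eta=8, delta=2, zeta=4; 1 of them equals 8 — holds.
6) eta = alpha = 8, not all different — does not hold.

No — constraints 2 and 6 are not satisfied.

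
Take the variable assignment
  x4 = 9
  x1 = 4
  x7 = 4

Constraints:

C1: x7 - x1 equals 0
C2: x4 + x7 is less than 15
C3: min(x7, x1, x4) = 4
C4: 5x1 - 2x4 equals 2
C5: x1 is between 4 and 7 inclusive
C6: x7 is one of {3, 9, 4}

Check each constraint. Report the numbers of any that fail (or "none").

C1: x7 - x1 = 4 - 4 = 0 — holds.
C2: x4 + x7 = 9 + 4 = 13; 13 < 15 — holds.
C3: min(4, 4, 9) = 4 — holds.
C4: 5x1 - 2x4 = 5(4) - 2(9) = 2 — holds.
C5: x1 = 4 lies in [4, 7] — holds.
C6: x7 = 4 is in {3, 9, 4} — holds.

No violations.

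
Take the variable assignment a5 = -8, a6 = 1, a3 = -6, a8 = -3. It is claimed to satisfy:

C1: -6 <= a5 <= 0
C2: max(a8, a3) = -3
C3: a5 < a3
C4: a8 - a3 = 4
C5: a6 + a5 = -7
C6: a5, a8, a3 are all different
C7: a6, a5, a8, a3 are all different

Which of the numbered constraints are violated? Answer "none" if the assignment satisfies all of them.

C1: a5 = -8 is outside [-6, 0] — fails.
C2: max(-3, -6) = -3 — holds.
C3: a5 = -8, a3 = -6; -8 < -6 — holds.
C4: a8 - a3 = -3 - (-6) = 3, not 4 — fails.
C5: a6 + a5 = 1 + (-8) = -7 — holds.
C6: values -8, -3, -6 are pairwise distinct — holds.
C7: values 1, -8, -3, -6 are pairwise distinct — holds.

Constraints 1 and 4 do not hold.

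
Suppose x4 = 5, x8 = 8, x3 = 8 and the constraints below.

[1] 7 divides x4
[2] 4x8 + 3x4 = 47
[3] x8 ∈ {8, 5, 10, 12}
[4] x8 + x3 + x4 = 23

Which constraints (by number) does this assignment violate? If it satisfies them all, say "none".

Violated: 1 and 4.

[1] 5 = 7×0 + 5, so 7 does not divide 5 — violated.
[2] 4x8 + 3x4 = 4(8) + 3(5) = 47 — OK.
[3] x8 = 8 is in {8, 5, 10, 12} — OK.
[4] x8 + x3 + x4 = 8 + 8 + 5 = 21, not 23 — violated.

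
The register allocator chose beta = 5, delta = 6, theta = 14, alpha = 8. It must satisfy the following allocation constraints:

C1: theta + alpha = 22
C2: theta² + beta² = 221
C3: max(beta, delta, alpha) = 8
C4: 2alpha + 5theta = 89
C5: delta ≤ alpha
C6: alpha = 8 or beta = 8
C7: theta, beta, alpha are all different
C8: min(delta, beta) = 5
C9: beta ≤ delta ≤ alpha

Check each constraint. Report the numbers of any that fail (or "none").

Constraint 4 is violated.

C1: theta + alpha = 14 + 8 = 22  true
C2: theta² + beta² = 14² + 5² = 196 + 25 = 221  true
C3: max(5, 6, 8) = 8  true
C4: 2alpha + 5theta = 2(8) + 5(14) = 86, not 89  false
C5: delta = 6, alpha = 8; 6 ≤ 8  true
C6: alpha = 8 = 8 (first disjunct)  true
C7: values 14, 5, 8 are pairwise distinct  true
C8: min(6, 5) = 5  true
C9: values 5 ≤ 6 ≤ 8  true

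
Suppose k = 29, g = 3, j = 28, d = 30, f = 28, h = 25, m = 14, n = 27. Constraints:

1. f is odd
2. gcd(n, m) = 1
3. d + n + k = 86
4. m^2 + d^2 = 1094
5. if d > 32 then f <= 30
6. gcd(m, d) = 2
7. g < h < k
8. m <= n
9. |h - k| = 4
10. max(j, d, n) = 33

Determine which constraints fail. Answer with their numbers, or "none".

Violated: 1, 4, and 10.

1. f = 28 is even  FAIL
2. gcd(27, 14) = 1  OK
3. d + n + k = 30 + 27 + 29 = 86  OK
4. m^2 + d^2 = 14^2 + 30^2 = 196 + 900 = 1096, not 1094  FAIL
5. d = 30, not > 32; antecedent false, conditional vacuously true  OK
6. gcd(14, 30) = 2  OK
7. values 3 < 25 < 29  OK
8. m = 14, n = 27; 14 ≤ 27  OK
9. |25 - 29| = 4  OK
10. max(28, 30, 27) = 30, not 33  FAIL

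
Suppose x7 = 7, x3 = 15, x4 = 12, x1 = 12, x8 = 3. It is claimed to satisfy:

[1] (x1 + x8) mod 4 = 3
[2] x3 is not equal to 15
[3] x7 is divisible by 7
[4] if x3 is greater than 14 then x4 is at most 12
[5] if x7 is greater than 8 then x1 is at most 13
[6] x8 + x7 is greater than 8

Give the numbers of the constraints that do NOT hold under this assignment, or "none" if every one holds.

[1] x1 + x8 = 15; 15 mod 4 = 3 — holds.
[2] x3 = 15, but 15 is required to differ — does not hold.
[3] 7 / 7 = 1, so 7 divides 7 — holds.
[4] x3 = 15 > 14, so we need x4 ≤ 12; x4 = 12 ≤ 12 — holds.
[5] x7 = 7, not > 8; antecedent false, conditional vacuously true — holds.
[6] x8 + x7 = 3 + 7 = 10; 10 > 8 — holds.

Violated: 2.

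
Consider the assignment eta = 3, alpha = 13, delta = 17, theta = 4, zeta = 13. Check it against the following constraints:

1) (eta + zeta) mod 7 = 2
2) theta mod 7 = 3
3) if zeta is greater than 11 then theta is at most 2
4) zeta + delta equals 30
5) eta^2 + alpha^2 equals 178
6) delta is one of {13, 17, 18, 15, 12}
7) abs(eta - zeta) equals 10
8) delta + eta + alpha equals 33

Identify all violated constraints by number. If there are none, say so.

1) eta + zeta = 16; 16 mod 7 = 2 — OK.
2) 4 mod 7 = 4, not 3 — violated.
3) zeta = 13 > 11, so we need theta ≤ 2; but theta = 4 > 2 — violated.
4) zeta + delta = 13 + 17 = 30 — OK.
5) eta^2 + alpha^2 = 3^2 + 13^2 = 9 + 169 = 178 — OK.
6) delta = 17 is in {13, 17, 18, 15, 12} — OK.
7) abs(3 - 13) = 10 — OK.
8) delta + eta + alpha = 17 + 3 + 13 = 33 — OK.

The assignment fails constraints 2, 3.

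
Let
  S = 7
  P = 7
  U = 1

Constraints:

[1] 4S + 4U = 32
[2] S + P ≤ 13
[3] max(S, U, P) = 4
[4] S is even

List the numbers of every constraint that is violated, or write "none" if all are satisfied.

Constraints 2, 3, and 4 do not hold.

[1] 4S + 4U = 4(7) + 4(1) = 32 — satisfied.
[2] S + P = 7 + 7 = 14; 14 > 13, bound 13 not met — violated.
[3] max(7, 1, 7) = 7, not 4 — violated.
[4] S = 7 is odd — violated.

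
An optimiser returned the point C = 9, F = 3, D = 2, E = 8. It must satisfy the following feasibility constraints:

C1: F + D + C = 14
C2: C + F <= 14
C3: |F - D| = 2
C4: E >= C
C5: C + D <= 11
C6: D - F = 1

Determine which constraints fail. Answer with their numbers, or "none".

C1: F + D + C = 3 + 2 + 9 = 14  ✔
C2: C + F = 9 + 3 = 12; 12 ≤ 14  ✔
C3: |3 - 2| = 1, not 2  ✘
C4: E = 8, C = 9; 8 < 9 (want ≥)  ✘
C5: C + D = 9 + 2 = 11; 11 ≤ 11  ✔
C6: D - F = 2 - 3 = -1, not 1  ✘

Constraints 3, 4, and 6 are violated.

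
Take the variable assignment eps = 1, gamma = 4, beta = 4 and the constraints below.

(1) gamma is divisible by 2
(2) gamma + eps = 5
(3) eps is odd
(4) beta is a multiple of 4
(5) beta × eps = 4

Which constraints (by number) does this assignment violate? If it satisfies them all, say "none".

Yes — all constraints hold.

(1) 4 / 2 = 2, so 2 divides 4 — OK.
(2) gamma + eps = 4 + 1 = 5 — OK.
(3) eps = 1 is odd — OK.
(4) 4 / 4 = 1, so 4 divides 4 — OK.
(5) beta × eps = 4 × 1 = 4 — OK.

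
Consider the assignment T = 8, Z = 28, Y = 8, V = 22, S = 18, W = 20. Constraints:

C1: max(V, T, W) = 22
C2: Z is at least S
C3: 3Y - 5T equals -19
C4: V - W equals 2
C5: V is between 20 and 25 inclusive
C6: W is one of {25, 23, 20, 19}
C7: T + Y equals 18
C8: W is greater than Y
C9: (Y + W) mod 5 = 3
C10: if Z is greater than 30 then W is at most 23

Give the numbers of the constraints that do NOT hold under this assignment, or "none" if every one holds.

No — constraints 3 and 7 are not satisfied.

C1: max(22, 8, 20) = 22 — holds.
C2: Z = 28, S = 18; 28 ≥ 18 — holds.
C3: 3Y - 5T = 3(8) - 5(8) = -16, not -19 — fails.
C4: V - W = 22 - 20 = 2 — holds.
C5: V = 22 lies in [20, 25] — holds.
C6: W = 20 is in {25, 23, 20, 19} — holds.
C7: T + Y = 8 + 8 = 16, not 18 — fails.
C8: W = 20, Y = 8; 20 > 8 — holds.
C9: Y + W = 28; 28 mod 5 = 3 — holds.
C10: Z = 28, not > 30; antecedent false, conditional vacuously true — holds.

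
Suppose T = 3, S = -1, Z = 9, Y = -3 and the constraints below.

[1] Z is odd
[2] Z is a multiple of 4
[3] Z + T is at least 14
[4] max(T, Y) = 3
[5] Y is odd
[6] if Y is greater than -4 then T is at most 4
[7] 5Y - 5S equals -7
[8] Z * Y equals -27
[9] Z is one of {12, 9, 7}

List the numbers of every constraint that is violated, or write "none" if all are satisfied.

[1] Z = 9 is odd  true
[2] 9 = 4*2 + 1, so 4 does not divide 9  false
[3] Z + T = 9 + 3 = 12; 12 < 14, bound 14 not met  false
[4] max(3, -3) = 3  true
[5] Y = -3 is odd  true
[6] Y = -3 > -4, so we need T ≤ 4; T = 3 ≤ 4  true
[7] 5Y - 5S = 5(-3) - 5(-1) = -10, not -7  false
[8] Z * Y = 9 * (-3) = -27  true
[9] Z = 9 is in {12, 9, 7}  true

No — constraints 2, 3, 7 are not satisfied.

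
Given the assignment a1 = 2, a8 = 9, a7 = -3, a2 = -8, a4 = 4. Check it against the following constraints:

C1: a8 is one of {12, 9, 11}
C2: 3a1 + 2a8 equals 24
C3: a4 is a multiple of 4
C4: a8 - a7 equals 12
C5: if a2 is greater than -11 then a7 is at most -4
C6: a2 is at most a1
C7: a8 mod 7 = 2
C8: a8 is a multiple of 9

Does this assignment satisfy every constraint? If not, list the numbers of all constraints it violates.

C1: a8 = 9 is in {12, 9, 11}  ✔
C2: 3a1 + 2a8 = 3(2) + 2(9) = 24  ✔
C3: 4 / 4 = 1, so 4 divides 4  ✔
C4: a8 - a7 = 9 - (-3) = 12  ✔
C5: a2 = -8 > -11, so we need a7 ≤ -4; but a7 = -3 > -4  ✘
C6: a2 = -8, a1 = 2; -8 ≤ 2  ✔
C7: 9 mod 7 = 2  ✔
C8: 9 / 9 = 1, so 9 divides 9  ✔

Constraint 5 is violated.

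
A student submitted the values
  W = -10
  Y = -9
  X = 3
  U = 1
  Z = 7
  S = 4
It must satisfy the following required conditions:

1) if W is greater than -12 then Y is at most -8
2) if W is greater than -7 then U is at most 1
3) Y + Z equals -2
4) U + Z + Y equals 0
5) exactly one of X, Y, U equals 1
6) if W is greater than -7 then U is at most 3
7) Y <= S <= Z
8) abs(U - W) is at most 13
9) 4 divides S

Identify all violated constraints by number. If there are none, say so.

Constraint 4 is violated.

1) W = -10 > -12, so we need Y ≤ -8; Y = -9 ≤ -8 — OK.
2) W = -10, not > -7; antecedent false, conditional vacuously true — OK.
3) Y + Z = -9 + 7 = -2 — OK.
4) U + Z + Y = 1 + 7 + (-9) = -1, not 0 — violated.
5) X=3, Y=-9, U=1; 1 of them equals 1 — OK.
6) W = -10, not > -7; antecedent false, conditional vacuously true — OK.
7) values -9 <= 4 <= 7 — OK.
8) abs(1 - (-10)) = 11; 11 ≤ 13 — OK.
9) 4 / 4 = 1, so 4 divides 4 — OK.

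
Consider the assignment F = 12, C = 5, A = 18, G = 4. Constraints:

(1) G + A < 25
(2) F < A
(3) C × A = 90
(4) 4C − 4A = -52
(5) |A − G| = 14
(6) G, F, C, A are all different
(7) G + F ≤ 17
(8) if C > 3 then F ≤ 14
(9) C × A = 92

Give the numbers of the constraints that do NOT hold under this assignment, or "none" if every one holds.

(1) G + A = 4 + 18 = 22; 22 < 25  holds
(2) F = 12, A = 18; 12 < 18  holds
(3) C × A = 5 × 18 = 90  holds
(4) 4C − 4A = 4(5) − 4(18) = -52  holds
(5) |18 − 4| = 14  holds
(6) values 4, 12, 5, 18 are pairwise distinct  holds
(7) G + F = 4 + 12 = 16; 16 ≤ 17  holds
(8) C = 5 > 3, so we need F ≤ 14; F = 12 ≤ 14  holds
(9) C × A = 5 × 18 = 90, not 92  fails

Constraint 9 is violated.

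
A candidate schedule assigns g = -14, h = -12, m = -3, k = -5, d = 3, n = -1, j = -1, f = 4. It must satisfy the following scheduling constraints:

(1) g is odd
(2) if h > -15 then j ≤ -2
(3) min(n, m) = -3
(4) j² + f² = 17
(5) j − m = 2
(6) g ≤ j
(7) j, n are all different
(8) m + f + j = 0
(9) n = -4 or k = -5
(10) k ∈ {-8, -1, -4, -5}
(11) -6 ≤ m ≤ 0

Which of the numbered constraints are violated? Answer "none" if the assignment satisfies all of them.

Constraints 1, 2, 7 do not hold.

(1) g = -14 is even — fails.
(2) h = -12 > -15, so we need j ≤ -2; but j = -1 > -2 — fails.
(3) min(-1, -3) = -3 — holds.
(4) j² + f² = (-1)² + 4² = 1 + 16 = 17 — holds.
(5) j − m = -1 − (-3) = 2 — holds.
(6) g = -14, j = -1; -14 ≤ -1 — holds.
(7) j = n = -1, not all different — fails.
(8) m + f + j = -3 + 4 + (-1) = 0 — holds.
(9) n = -1 ≠ -4, but k = -5 = -5 (second disjunct) — holds.
(10) k = -5 is in {-8, -1, -4, -5} — holds.
(11) m = -3 lies in [-6, 0] — holds.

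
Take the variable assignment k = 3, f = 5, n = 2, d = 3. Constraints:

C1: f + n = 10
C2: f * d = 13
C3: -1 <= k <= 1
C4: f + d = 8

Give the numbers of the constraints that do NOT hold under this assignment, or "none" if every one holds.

Violated: 1, 2, and 3.

C1: f + n = 5 + 2 = 7, not 10 — does not hold.
C2: f * d = 5 * 3 = 15, not 13 — does not hold.
C3: k = 3 is outside [-1, 1] — does not hold.
C4: f + d = 5 + 3 = 8 — holds.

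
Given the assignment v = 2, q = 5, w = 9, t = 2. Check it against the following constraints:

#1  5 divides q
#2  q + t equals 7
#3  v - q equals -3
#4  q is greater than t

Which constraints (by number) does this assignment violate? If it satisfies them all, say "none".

Yes — all constraints hold.

#1 5 / 5 = 1, so 5 divides 5 — holds.
#2 q + t = 5 + 2 = 7 — holds.
#3 v - q = 2 - 5 = -3 — holds.
#4 q = 5, t = 2; 5 > 2 — holds.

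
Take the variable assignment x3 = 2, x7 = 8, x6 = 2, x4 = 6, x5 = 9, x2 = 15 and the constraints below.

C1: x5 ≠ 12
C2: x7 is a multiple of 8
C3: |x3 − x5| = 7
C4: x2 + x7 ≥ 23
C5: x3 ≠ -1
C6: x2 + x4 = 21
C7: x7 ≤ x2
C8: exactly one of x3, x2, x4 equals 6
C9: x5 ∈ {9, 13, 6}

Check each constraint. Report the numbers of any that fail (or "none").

C1: x5 = 9, and 9 ≠ 12  ✓
C2: 8 / 8 = 1, so 8 divides 8  ✓
C3: |2 − 9| = 7  ✓
C4: x2 + x7 = 15 + 8 = 23; 23 ≥ 23  ✓
C5: x3 = 2, and 2 ≠ -1  ✓
C6: x2 + x4 = 15 + 6 = 21  ✓
C7: x7 = 8, x2 = 15; 8 ≤ 15  ✓
C8: x3=2, x2=15, x4=6; 1 of them equals 6  ✓
C9: x5 = 9 is in {9, 13, 6}  ✓

Yes — all constraints hold.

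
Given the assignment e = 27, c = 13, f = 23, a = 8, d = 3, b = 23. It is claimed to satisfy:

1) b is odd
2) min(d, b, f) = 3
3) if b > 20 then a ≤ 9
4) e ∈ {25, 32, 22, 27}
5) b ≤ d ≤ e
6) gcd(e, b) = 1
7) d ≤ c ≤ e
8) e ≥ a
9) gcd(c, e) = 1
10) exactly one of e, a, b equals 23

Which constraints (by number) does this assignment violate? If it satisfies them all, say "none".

Constraint 5 is violated.

1) b = 23 is odd  ✓
2) min(3, 23, 23) = 3  ✓
3) b = 23 > 20, so we need a ≤ 9; a = 8 ≤ 9  ✓
4) e = 27 is in {25, 32, 22, 27}  ✓
5) values 23, 3, 27; b = 23 is not ≤ d = 3  ✗
6) gcd(27, 23) = 1  ✓
7) values 3 ≤ 13 ≤ 27  ✓
8) e = 27, a = 8; 27 ≥ 8  ✓
9) gcd(13, 27) = 1  ✓
10) e=27, a=8, b=23; 1 of them equals 23  ✓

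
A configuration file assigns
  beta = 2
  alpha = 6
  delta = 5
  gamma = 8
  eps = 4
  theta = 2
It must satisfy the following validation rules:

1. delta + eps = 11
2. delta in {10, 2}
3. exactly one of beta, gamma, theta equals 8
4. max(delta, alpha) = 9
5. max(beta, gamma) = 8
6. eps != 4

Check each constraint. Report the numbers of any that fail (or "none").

Constraints 1, 2, 4, and 6 do not hold.

1. delta + eps = 5 + 4 = 9, not 11 — violated.
2. delta = 5 is not in {10, 2} — violated.
3. beta=2, gamma=8, theta=2; 1 of them equals 8 — OK.
4. max(5, 6) = 6, not 9 — violated.
5. max(2, 8) = 8 — OK.
6. eps = 4, but 4 is required to differ — violated.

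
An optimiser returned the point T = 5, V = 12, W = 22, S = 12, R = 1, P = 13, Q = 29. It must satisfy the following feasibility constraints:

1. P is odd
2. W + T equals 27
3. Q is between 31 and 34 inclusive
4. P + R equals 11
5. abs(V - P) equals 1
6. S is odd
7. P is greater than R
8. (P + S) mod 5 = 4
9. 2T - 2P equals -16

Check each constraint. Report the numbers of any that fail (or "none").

Violated: 3, 4, 6, 8.

1. P = 13 is odd — holds.
2. W + T = 22 + 5 = 27 — holds.
3. Q = 29 is outside [31, 34] — does not hold.
4. P + R = 13 + 1 = 14, not 11 — does not hold.
5. abs(12 - 13) = 1 — holds.
6. S = 12 is even — does not hold.
7. P = 13, R = 1; 13 > 1 — holds.
8. P + S = 25; 25 mod 5 = 0, not 4 — does not hold.
9. 2T - 2P = 2(5) - 2(13) = -16 — holds.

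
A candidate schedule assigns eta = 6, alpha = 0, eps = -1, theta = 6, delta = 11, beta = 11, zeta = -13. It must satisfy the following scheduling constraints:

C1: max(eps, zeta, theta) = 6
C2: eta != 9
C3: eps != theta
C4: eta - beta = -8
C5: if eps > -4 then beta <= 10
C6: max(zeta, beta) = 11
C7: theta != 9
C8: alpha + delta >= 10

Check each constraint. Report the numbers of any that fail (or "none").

Constraints 4, 5 do not hold.

C1: max(-1, -13, 6) = 6 — holds.
C2: eta = 6, and 6 ≠ 9 — holds.
C3: eps = -1, theta = 6; distinct — holds.
C4: eta - beta = 6 - 11 = -5, not -8 — does not hold.
C5: eps = -1 > -4, so we need beta ≤ 10; but beta = 11 > 10 — does not hold.
C6: max(-13, 11) = 11 — holds.
C7: theta = 6, and 6 ≠ 9 — holds.
C8: alpha + delta = 0 + 11 = 11; 11 ≥ 10 — holds.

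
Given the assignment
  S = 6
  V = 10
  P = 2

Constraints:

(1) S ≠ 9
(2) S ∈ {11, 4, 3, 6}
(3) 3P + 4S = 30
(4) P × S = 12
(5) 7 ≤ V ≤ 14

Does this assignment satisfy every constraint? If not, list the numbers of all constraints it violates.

No violations.

(1) S = 6, and 6 ≠ 9  OK
(2) S = 6 is in {11, 4, 3, 6}  OK
(3) 3P + 4S = 3(2) + 4(6) = 30  OK
(4) P × S = 2 × 6 = 12  OK
(5) V = 10 lies in [7, 14]  OK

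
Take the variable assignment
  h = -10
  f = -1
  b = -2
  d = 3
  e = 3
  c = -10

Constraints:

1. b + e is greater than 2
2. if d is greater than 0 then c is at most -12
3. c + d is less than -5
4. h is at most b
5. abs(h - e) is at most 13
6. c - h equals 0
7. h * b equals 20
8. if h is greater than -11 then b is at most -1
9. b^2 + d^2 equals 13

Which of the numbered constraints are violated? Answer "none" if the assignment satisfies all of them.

1. b + e = -2 + 3 = 1; 1 ≤ 2, bound 2 not met  ✘
2. d = 3 > 0, so we need c ≤ -12; but c = -10 > -12  ✘
3. c + d = -10 + 3 = -7; -7 < -5  ✔
4. h = -10, b = -2; -10 ≤ -2  ✔
5. abs(-10 - 3) = 13; 13 ≤ 13  ✔
6. c - h = -10 - (-10) = 0  ✔
7. h * b = -10 * (-2) = 20  ✔
8. h = -10 > -11, so we need b ≤ -1; b = -2 ≤ -1  ✔
9. b^2 + d^2 = (-2)^2 + 3^2 = 4 + 9 = 13  ✔

Constraints 1, 2 do not hold.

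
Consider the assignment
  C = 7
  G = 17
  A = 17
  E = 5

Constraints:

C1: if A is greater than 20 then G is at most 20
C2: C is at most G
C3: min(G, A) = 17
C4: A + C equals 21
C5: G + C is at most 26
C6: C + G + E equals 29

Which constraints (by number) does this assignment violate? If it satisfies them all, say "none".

No — constraint 4 is not satisfied.

C1: A = 17, not > 20; antecedent false, conditional vacuously true — holds.
C2: C = 7, G = 17; 7 ≤ 17 — holds.
C3: min(17, 17) = 17 — holds.
C4: A + C = 17 + 7 = 24, not 21 — does not hold.
C5: G + C = 17 + 7 = 24; 24 ≤ 26 — holds.
C6: C + G + E = 7 + 17 + 5 = 29 — holds.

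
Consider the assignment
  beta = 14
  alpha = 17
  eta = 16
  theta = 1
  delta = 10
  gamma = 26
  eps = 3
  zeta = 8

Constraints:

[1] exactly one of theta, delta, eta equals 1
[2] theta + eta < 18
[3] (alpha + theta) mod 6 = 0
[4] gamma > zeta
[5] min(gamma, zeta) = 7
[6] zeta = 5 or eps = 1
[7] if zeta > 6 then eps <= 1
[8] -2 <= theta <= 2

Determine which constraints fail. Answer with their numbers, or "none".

[1] theta=1, delta=10, eta=16; 1 of them equals 1 — satisfied.
[2] theta + eta = 1 + 16 = 17; 17 < 18 — satisfied.
[3] alpha + theta = 18; 18 mod 6 = 0 — satisfied.
[4] gamma = 26, zeta = 8; 26 > 8 — satisfied.
[5] min(26, 8) = 8, not 7 — violated.
[6] zeta = 8 ≠ 5 and eps = 3 ≠ 1; both disjuncts false — violated.
[7] zeta = 8 > 6, so we need eps ≤ 1; but eps = 3 > 1 — violated.
[8] theta = 1 lies in [-2, 2] — satisfied.

The assignment fails constraints 5, 6, and 7.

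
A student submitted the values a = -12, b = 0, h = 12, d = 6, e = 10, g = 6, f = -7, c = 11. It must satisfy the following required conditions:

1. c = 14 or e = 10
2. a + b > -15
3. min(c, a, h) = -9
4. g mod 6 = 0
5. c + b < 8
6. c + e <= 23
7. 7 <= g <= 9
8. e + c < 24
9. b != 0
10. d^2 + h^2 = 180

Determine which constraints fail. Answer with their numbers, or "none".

Violated: 3, 5, 7, and 9.

1. c = 11 ≠ 14, but e = 10 = 10 (second disjunct)  OK
2. a + b = -12 + 0 = -12; -12 > -15  OK
3. min(11, -12, 12) = -12, not -9  FAIL
4. 6 mod 6 = 0  OK
5. c + b = 11 + 0 = 11; 11 ≥ 8, bound 8 not met  FAIL
6. c + e = 11 + 10 = 21; 21 ≤ 23  OK
7. g = 6 is outside [7, 9]  FAIL
8. e + c = 10 + 11 = 21; 21 < 24  OK
9. b = 0, but 0 is required to differ  FAIL
10. d^2 + h^2 = 6^2 + 12^2 = 36 + 144 = 180  OK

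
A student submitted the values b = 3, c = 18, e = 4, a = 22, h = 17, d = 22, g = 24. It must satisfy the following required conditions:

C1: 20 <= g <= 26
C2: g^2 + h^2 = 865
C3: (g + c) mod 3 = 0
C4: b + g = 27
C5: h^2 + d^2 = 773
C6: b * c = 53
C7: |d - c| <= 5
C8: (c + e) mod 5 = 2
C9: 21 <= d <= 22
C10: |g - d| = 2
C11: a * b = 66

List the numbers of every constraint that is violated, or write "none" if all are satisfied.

C1: g = 24 lies in [20, 26] — holds.
C2: g^2 + h^2 = 24^2 + 17^2 = 576 + 289 = 865 — holds.
C3: g + c = 42; 42 mod 3 = 0 — holds.
C4: b + g = 3 + 24 = 27 — holds.
C5: h^2 + d^2 = 17^2 + 22^2 = 289 + 484 = 773 — holds.
C6: b * c = 3 * 18 = 54, not 53 — does not hold.
C7: |22 - 18| = 4; 4 ≤ 5 — holds.
C8: c + e = 22; 22 mod 5 = 2 — holds.
C9: d = 22 lies in [21, 22] — holds.
C10: |24 - 22| = 2 — holds.
C11: a * b = 22 * 3 = 66 — holds.

No — constraint 6 is not satisfied.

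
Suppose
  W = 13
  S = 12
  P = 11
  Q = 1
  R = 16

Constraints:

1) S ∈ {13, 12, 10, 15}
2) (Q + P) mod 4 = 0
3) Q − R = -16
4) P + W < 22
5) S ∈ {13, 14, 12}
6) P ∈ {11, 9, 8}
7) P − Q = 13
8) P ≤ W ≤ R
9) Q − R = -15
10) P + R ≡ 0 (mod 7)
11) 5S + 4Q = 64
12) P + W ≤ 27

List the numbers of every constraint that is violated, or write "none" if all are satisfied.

1) S = 12 is in {13, 12, 10, 15}  true
2) Q + P = 12; 12 mod 4 = 0  true
3) Q − R = 1 − 16 = -15, not -16  false
4) P + W = 11 + 13 = 24; 24 ≥ 22, bound 22 not met  false
5) S = 12 is in {13, 14, 12}  true
6) P = 11 is in {11, 9, 8}  true
7) P − Q = 11 − 1 = 10, not 13  false
8) values 11 ≤ 13 ≤ 16  true
9) Q − R = 1 − 16 = -15  true
10) P + R = 27; 27 mod 7 = 6, not 0  false
11) 5S + 4Q = 5(12) + 4(1) = 64  true
12) P + W = 11 + 13 = 24; 24 ≤ 27  true

Constraints 3, 4, 7, and 10 are violated.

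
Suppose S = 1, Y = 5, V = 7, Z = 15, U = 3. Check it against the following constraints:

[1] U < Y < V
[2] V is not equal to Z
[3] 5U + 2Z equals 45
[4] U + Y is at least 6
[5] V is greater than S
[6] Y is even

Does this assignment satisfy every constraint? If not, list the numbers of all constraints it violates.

[1] values 3 < 5 < 7  OK
[2] V = 7, Z = 15; distinct  OK
[3] 5U + 2Z = 5(3) + 2(15) = 45  OK
[4] U + Y = 3 + 5 = 8; 8 ≥ 6  OK
[5] V = 7, S = 1; 7 > 1  OK
[6] Y = 5 is odd  FAIL

Violated: 6.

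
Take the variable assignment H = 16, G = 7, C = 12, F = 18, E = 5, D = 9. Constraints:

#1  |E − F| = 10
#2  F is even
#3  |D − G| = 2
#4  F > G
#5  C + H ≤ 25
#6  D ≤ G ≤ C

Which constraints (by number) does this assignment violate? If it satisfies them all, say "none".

#1 |5 − 18| = 13, not 10  FAIL
#2 F = 18 is even  OK
#3 |9 − 7| = 2  OK
#4 F = 18, G = 7; 18 > 7  OK
#5 C + H = 12 + 16 = 28; 28 > 25, bound 25 not met  FAIL
#6 values 9, 7, 12; D = 9 is not ≤ G = 7  FAIL

Violated: 1, 5, 6.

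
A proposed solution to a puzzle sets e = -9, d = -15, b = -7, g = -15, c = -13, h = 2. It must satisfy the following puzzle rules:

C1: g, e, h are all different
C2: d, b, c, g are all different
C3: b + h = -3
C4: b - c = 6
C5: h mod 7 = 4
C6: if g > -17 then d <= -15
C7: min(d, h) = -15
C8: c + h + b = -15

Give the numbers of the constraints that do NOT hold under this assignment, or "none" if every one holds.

Constraints 2, 3, 5, and 8 are violated.

C1: values -15, -9, 2 are pairwise distinct — OK.
C2: d = g = -15, not all different — violated.
C3: b + h = -7 + 2 = -5, not -3 — violated.
C4: b - c = -7 - (-13) = 6 — OK.
C5: 2 mod 7 = 2, not 4 — violated.
C6: g = -15 > -17, so we need d ≤ -15; d = -15 ≤ -15 — OK.
C7: min(-15, 2) = -15 — OK.
C8: c + h + b = -13 + 2 + (-7) = -18, not -15 — violated.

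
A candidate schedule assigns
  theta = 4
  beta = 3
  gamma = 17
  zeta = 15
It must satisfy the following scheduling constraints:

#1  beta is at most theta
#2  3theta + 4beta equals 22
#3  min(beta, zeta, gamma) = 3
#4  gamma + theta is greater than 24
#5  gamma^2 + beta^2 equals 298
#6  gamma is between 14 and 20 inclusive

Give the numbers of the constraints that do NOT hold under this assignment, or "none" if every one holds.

#1 beta = 3, theta = 4; 3 ≤ 4  ✔
#2 3theta + 4beta = 3(4) + 4(3) = 24, not 22  ✘
#3 min(3, 15, 17) = 3  ✔
#4 gamma + theta = 17 + 4 = 21; 21 ≤ 24, bound 24 not met  ✘
#5 gamma^2 + beta^2 = 17^2 + 3^2 = 289 + 9 = 298  ✔
#6 gamma = 17 lies in [14, 20]  ✔

No — constraints 2 and 4 are not satisfied.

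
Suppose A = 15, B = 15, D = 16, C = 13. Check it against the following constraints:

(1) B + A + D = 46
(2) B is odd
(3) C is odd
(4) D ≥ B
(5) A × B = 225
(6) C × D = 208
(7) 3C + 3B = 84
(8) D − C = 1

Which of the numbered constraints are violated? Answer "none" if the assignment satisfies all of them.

(1) B + A + D = 15 + 15 + 16 = 46  ✓
(2) B = 15 is odd  ✓
(3) C = 13 is odd  ✓
(4) D = 16, B = 15; 16 ≥ 15  ✓
(5) A × B = 15 × 15 = 225  ✓
(6) C × D = 13 × 16 = 208  ✓
(7) 3C + 3B = 3(13) + 3(15) = 84  ✓
(8) D − C = 16 − 13 = 3, not 1  ✗

Constraint 8 does not hold.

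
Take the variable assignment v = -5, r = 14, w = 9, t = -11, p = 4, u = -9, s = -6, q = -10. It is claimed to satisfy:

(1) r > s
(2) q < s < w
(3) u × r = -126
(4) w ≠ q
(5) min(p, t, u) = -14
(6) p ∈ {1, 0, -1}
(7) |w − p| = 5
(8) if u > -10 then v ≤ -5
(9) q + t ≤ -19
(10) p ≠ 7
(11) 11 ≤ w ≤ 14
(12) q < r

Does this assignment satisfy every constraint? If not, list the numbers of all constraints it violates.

(1) r = 14, s = -6; 14 > -6 — holds.
(2) values -10 < -6 < 9 — holds.
(3) u × r = -9 × 14 = -126 — holds.
(4) w = 9, q = -10; distinct — holds.
(5) min(4, -11, -9) = -11, not -14 — fails.
(6) p = 4 is not in {1, 0, -1} — fails.
(7) |9 − 4| = 5 — holds.
(8) u = -9 > -10, so we need v ≤ -5; v = -5 ≤ -5 — holds.
(9) q + t = -10 + (-11) = -21; -21 ≤ -19 — holds.
(10) p = 4, and 4 ≠ 7 — holds.
(11) w = 9 is outside [11, 14] — fails.
(12) q = -10, r = 14; -10 < 14 — holds.

Violated: 5, 6, 11.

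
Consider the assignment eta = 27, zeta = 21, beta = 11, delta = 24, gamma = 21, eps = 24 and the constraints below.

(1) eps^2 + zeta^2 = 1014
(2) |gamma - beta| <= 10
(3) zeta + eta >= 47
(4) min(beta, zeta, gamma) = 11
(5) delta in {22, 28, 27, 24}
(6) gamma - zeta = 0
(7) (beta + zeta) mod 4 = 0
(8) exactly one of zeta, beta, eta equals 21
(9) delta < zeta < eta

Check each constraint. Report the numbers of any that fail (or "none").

(1) eps^2 + zeta^2 = 24^2 + 21^2 = 576 + 441 = 1017, not 1014  no
(2) |21 - 11| = 10; 10 ≤ 10  yes
(3) zeta + eta = 21 + 27 = 48; 48 ≥ 47  yes
(4) min(11, 21, 21) = 11  yes
(5) delta = 24 is in {22, 28, 27, 24}  yes
(6) gamma - zeta = 21 - 21 = 0  yes
(7) beta + zeta = 32; 32 mod 4 = 0  yes
(8) zeta=21, beta=11, eta=27; 1 of them equals 21  yes
(9) values 24, 21, 27; delta = 24 is not < zeta = 21  no

Constraints 1 and 9 are violated.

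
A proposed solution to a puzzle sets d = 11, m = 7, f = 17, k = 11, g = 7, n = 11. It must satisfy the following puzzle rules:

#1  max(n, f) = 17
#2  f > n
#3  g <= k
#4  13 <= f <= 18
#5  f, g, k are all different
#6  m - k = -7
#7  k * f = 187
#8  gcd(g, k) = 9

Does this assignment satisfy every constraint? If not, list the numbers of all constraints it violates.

#1 max(11, 17) = 17  true
#2 f = 17, n = 11; 17 > 11  true
#3 g = 7, k = 11; 7 ≤ 11  true
#4 f = 17 lies in [13, 18]  true
#5 values 17, 7, 11 are pairwise distinct  true
#6 m - k = 7 - 11 = -4, not -7  false
#7 k * f = 11 * 17 = 187  true
#8 gcd(7, 11) = 1, not 9  false

No — constraints 6 and 8 are not satisfied.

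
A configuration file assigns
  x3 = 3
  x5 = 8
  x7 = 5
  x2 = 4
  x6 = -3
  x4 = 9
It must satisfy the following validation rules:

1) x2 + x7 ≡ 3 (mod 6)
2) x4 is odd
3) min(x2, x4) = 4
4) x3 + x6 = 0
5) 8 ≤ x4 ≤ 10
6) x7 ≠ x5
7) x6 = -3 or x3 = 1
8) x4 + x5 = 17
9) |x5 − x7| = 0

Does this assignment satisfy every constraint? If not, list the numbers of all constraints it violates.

The assignment fails constraint 9.

1) x2 + x7 = 9; 9 mod 6 = 3  true
2) x4 = 9 is odd  true
3) min(4, 9) = 4  true
4) x3 + x6 = 3 + (-3) = 0  true
5) x4 = 9 lies in [8, 10]  true
6) x7 = 5, x5 = 8; distinct  true
7) x6 = -3 = -3 (first disjunct)  true
8) x4 + x5 = 9 + 8 = 17  true
9) |8 − 5| = 3, not 0  false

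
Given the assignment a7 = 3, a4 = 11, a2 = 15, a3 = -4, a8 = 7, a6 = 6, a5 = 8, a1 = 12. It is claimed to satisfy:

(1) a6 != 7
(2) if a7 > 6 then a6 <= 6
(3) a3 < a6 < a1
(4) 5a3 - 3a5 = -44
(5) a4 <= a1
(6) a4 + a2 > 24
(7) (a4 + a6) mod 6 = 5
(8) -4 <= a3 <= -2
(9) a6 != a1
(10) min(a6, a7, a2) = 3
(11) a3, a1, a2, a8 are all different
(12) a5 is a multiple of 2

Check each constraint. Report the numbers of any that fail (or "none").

None — every constraint holds.

(1) a6 = 6, and 6 ≠ 7 — holds.
(2) a7 = 3, not > 6; antecedent false, conditional vacuously true — holds.
(3) values -4 < 6 < 12 — holds.
(4) 5a3 - 3a5 = 5(-4) - 3(8) = -44 — holds.
(5) a4 = 11, a1 = 12; 11 ≤ 12 — holds.
(6) a4 + a2 = 11 + 15 = 26; 26 > 24 — holds.
(7) a4 + a6 = 17; 17 mod 6 = 5 — holds.
(8) a3 = -4 lies in [-4, -2] — holds.
(9) a6 = 6, a1 = 12; distinct — holds.
(10) min(6, 3, 15) = 3 — holds.
(11) values -4, 12, 15, 7 are pairwise distinct — holds.
(12) 8 / 2 = 4, so 2 divides 8 — holds.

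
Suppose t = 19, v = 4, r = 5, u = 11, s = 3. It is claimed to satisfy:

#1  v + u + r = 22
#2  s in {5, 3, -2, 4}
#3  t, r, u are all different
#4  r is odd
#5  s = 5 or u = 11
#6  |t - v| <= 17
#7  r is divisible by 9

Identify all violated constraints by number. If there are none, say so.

Constraints 1 and 7 do not hold.

#1 v + u + r = 4 + 11 + 5 = 20, not 22  ✗
#2 s = 3 is in {5, 3, -2, 4}  ✓
#3 values 19, 5, 11 are pairwise distinct  ✓
#4 r = 5 is odd  ✓
#5 s = 3 ≠ 5, but u = 11 = 11 (second disjunct)  ✓
#6 |19 - 4| = 15; 15 ≤ 17  ✓
#7 5 = 9*0 + 5, so 9 does not divide 5  ✗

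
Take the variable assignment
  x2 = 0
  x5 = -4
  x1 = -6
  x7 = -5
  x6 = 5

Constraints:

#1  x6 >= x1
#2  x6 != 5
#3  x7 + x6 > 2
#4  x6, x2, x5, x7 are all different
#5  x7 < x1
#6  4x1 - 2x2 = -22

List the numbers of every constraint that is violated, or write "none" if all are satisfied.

No — constraints 2, 3, 5, and 6 are not satisfied.

#1 x6 = 5, x1 = -6; 5 ≥ -6 — OK.
#2 x6 = 5, but 5 is required to differ — violated.
#3 x7 + x6 = -5 + 5 = 0; 0 ≤ 2, bound 2 not met — violated.
#4 values 5, 0, -4, -5 are pairwise distinct — OK.
#5 x7 = -5, x1 = -6; -5 ≥ -6 (want <) — violated.
#6 4x1 - 2x2 = 4(-6) - 2(0) = -24, not -22 — violated.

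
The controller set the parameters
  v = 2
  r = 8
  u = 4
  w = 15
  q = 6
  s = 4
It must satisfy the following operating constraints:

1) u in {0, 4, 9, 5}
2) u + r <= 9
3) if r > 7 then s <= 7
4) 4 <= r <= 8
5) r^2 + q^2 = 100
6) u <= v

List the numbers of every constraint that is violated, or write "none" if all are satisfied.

1) u = 4 is in {0, 4, 9, 5}  ✓
2) u + r = 4 + 8 = 12; 12 > 9, bound 9 not met  ✗
3) r = 8 > 7, so we need s ≤ 7; s = 4 ≤ 7  ✓
4) r = 8 lies in [4, 8]  ✓
5) r^2 + q^2 = 8^2 + 6^2 = 64 + 36 = 100  ✓
6) u = 4, v = 2; 4 > 2 (want ≤)  ✗

The assignment fails constraints 2 and 6.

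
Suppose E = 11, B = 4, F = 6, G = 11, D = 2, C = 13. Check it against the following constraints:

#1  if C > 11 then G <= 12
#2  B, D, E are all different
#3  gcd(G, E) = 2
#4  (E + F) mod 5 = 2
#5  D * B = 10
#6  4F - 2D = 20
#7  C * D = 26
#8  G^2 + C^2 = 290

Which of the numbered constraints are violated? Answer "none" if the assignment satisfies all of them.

#1 C = 13 > 11, so we need G ≤ 12; G = 11 ≤ 12 — holds.
#2 values 4, 2, 11 are pairwise distinct — holds.
#3 gcd(11, 11) = 11, not 2 — fails.
#4 E + F = 17; 17 mod 5 = 2 — holds.
#5 D * B = 2 * 4 = 8, not 10 — fails.
#6 4F - 2D = 4(6) - 2(2) = 20 — holds.
#7 C * D = 13 * 2 = 26 — holds.
#8 G^2 + C^2 = 11^2 + 13^2 = 121 + 169 = 290 — holds.

Constraints 3 and 5 do not hold.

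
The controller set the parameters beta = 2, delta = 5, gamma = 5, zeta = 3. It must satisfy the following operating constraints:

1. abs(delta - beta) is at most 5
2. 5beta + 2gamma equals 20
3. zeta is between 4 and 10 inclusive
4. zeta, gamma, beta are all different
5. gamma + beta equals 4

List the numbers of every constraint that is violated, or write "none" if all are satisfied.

1. abs(5 - 2) = 3; 3 ≤ 5 — OK.
2. 5beta + 2gamma = 5(2) + 2(5) = 20 — OK.
3. zeta = 3 is outside [4, 10] — violated.
4. values 3, 5, 2 are pairwise distinct — OK.
5. gamma + beta = 5 + 2 = 7, not 4 — violated.

The assignment fails constraints 3 and 5.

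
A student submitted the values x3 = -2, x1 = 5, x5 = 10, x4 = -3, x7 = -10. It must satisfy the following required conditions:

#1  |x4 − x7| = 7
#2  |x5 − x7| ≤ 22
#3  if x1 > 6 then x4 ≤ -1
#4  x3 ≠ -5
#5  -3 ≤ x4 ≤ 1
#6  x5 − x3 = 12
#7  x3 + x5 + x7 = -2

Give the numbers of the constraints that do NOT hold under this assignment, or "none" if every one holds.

All constraints are satisfied.

#1 |-3 − (-10)| = 7 — satisfied.
#2 |10 − (-10)| = 20; 20 ≤ 22 — satisfied.
#3 x1 = 5, not > 6; antecedent false, conditional vacuously true — satisfied.
#4 x3 = -2, and -2 ≠ -5 — satisfied.
#5 x4 = -3 lies in [-3, 1] — satisfied.
#6 x5 − x3 = 10 − (-2) = 12 — satisfied.
#7 x3 + x5 + x7 = -2 + 10 + (-10) = -2 — satisfied.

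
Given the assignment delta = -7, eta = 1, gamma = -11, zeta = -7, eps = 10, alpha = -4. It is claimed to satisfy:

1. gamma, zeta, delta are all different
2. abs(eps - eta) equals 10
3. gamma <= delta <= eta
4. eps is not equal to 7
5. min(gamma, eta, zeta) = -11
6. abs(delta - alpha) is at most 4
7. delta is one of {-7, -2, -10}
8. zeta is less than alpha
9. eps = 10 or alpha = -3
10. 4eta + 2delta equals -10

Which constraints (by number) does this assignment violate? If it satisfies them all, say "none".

1. zeta = delta = -7, not all different  false
2. abs(10 - 1) = 9, not 10  false
3. values -11 <= -7 <= 1  true
4. eps = 10, and 10 ≠ 7  true
5. min(-11, 1, -7) = -11  true
6. abs(-7 - (-4)) = 3; 3 ≤ 4  true
7. delta = -7 is in {-7, -2, -10}  true
8. zeta = -7, alpha = -4; -7 < -4  true
9. eps = 10 = 10 (first disjunct)  true
10. 4eta + 2delta = 4(1) + 2(-7) = -10  true

No — constraints 1 and 2 are not satisfied.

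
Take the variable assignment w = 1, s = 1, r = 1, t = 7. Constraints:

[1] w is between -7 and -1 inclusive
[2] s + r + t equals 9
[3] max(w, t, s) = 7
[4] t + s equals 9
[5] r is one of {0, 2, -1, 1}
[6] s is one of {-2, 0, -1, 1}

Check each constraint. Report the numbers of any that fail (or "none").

[1] w = 1 is outside [-7, -1]  no
[2] s + r + t = 1 + 1 + 7 = 9  yes
[3] max(1, 7, 1) = 7  yes
[4] t + s = 7 + 1 = 8, not 9  no
[5] r = 1 is in {0, 2, -1, 1}  yes
[6] s = 1 is in {-2, 0, -1, 1}  yes

Constraints 1 and 4 do not hold.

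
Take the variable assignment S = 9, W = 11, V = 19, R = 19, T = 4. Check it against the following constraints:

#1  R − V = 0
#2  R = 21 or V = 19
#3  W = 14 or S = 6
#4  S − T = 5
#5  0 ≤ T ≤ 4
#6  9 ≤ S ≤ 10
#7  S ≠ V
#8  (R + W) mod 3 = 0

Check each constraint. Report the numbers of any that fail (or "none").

Constraint 3 does not hold.

#1 R − V = 19 − 19 = 0  ✔
#2 R = 19 ≠ 21, but V = 19 = 19 (second disjunct)  ✔
#3 W = 11 ≠ 14 and S = 9 ≠ 6; both disjuncts false  ✘
#4 S − T = 9 − 4 = 5  ✔
#5 T = 4 lies in [0, 4]  ✔
#6 S = 9 lies in [9, 10]  ✔
#7 S = 9, V = 19; distinct  ✔
#8 R + W = 30; 30 mod 3 = 0  ✔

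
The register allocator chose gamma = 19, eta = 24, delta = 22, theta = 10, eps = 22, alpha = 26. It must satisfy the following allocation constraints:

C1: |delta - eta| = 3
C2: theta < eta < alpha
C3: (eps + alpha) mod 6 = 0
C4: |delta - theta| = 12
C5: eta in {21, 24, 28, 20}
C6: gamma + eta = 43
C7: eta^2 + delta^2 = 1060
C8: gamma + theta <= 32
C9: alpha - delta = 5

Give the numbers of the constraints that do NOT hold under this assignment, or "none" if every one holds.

No — constraints 1, 9 are not satisfied.

C1: |22 - 24| = 2, not 3 — violated.
C2: values 10 < 24 < 26 — OK.
C3: eps + alpha = 48; 48 mod 6 = 0 — OK.
C4: |22 - 10| = 12 — OK.
C5: eta = 24 is in {21, 24, 28, 20} — OK.
C6: gamma + eta = 19 + 24 = 43 — OK.
C7: eta^2 + delta^2 = 24^2 + 22^2 = 576 + 484 = 1060 — OK.
C8: gamma + theta = 19 + 10 = 29; 29 ≤ 32 — OK.
C9: alpha - delta = 26 - 22 = 4, not 5 — violated.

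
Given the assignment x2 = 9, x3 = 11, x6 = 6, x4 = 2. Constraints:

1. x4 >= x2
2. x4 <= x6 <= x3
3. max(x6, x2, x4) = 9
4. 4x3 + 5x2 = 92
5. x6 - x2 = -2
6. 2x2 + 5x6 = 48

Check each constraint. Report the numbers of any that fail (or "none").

1. x4 = 2, x2 = 9; 2 < 9 (want ≥) — violated.
2. values 2 <= 6 <= 11 — satisfied.
3. max(6, 9, 2) = 9 — satisfied.
4. 4x3 + 5x2 = 4(11) + 5(9) = 89, not 92 — violated.
5. x6 - x2 = 6 - 9 = -3, not -2 — violated.
6. 2x2 + 5x6 = 2(9) + 5(6) = 48 — satisfied.

The assignment fails constraints 1, 4, and 5.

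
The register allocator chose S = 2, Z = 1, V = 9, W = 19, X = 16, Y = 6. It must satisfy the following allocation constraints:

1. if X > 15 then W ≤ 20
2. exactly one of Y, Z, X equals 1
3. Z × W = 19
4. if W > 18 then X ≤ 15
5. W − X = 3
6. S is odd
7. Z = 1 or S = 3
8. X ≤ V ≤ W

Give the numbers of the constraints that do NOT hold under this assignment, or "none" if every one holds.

1. X = 16 > 15, so we need W ≤ 20; W = 19 ≤ 20 — holds.
2. Y=6, Z=1, X=16; 1 of them equals 1 — holds.
3. Z × W = 1 × 19 = 19 — holds.
4. W = 19 > 18, so we need X ≤ 15; but X = 16 > 15 — fails.
5. W − X = 19 − 16 = 3 — holds.
6. S = 2 is even — fails.
7. Z = 1 = 1 (first disjunct) — holds.
8. values 16, 9, 19; X = 16 is not ≤ V = 9 — fails.

Violated: 4, 6, and 8.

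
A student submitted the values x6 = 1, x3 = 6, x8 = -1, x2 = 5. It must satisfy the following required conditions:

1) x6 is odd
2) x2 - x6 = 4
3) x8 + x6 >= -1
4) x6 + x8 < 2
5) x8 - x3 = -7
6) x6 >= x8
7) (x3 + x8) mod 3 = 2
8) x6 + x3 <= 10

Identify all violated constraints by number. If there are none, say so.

No violations.

1) x6 = 1 is odd — holds.
2) x2 - x6 = 5 - 1 = 4 — holds.
3) x8 + x6 = -1 + 1 = 0; 0 ≥ -1 — holds.
4) x6 + x8 = 1 + (-1) = 0; 0 < 2 — holds.
5) x8 - x3 = -1 - 6 = -7 — holds.
6) x6 = 1, x8 = -1; 1 ≥ -1 — holds.
7) x3 + x8 = 5; 5 mod 3 = 2 — holds.
8) x6 + x3 = 1 + 6 = 7; 7 ≤ 10 — holds.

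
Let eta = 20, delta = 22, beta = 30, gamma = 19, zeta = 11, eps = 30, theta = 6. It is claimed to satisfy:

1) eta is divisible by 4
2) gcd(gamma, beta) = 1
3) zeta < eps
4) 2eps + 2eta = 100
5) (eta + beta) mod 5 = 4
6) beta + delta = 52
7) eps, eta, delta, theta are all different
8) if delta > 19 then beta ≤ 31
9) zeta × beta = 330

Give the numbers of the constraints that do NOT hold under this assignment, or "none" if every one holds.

1) 20 / 4 = 5, so 4 divides 20  yes
2) gcd(19, 30) = 1  yes
3) zeta = 11, eps = 30; 11 < 30  yes
4) 2eps + 2eta = 2(30) + 2(20) = 100  yes
5) eta + beta = 50; 50 mod 5 = 0, not 4  no
6) beta + delta = 30 + 22 = 52  yes
7) values 30, 20, 22, 6 are pairwise distinct  yes
8) delta = 22 > 19, so we need beta ≤ 31; beta = 30 ≤ 31  yes
9) zeta × beta = 11 × 30 = 330  yes

Constraint 5 does not hold.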